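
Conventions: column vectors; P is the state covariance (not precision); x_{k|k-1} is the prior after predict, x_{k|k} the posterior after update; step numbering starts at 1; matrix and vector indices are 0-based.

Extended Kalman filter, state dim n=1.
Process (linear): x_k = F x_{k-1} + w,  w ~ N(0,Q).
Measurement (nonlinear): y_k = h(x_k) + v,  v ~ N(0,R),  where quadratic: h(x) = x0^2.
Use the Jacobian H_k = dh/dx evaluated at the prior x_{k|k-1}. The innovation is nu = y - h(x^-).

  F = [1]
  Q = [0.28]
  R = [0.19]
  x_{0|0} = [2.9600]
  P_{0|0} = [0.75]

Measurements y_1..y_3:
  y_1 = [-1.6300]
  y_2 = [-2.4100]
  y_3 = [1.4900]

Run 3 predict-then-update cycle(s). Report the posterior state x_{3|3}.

x_post = [-1.0134]

step 1: x^-=[2.9600]  P^-=[1.0300]  H_jac=[5.9200]  S=[36.2878]  K=[0.1680]  nu=[-10.3916]  x^+=[1.2139]  P^+=[0.0054]
step 2: x^-=[1.2139]  P^-=[0.2854]  H_jac=[2.4277]  S=[1.8720]  K=[0.3701]  nu=[-3.8834]  x^+=[-0.2234]  P^+=[0.0290]
step 3: x^-=[-0.2234]  P^-=[0.3090]  H_jac=[-0.4469]  S=[0.2517]  K=[-0.5485]  nu=[1.4401]  x^+=[-1.0134]  P^+=[0.2332]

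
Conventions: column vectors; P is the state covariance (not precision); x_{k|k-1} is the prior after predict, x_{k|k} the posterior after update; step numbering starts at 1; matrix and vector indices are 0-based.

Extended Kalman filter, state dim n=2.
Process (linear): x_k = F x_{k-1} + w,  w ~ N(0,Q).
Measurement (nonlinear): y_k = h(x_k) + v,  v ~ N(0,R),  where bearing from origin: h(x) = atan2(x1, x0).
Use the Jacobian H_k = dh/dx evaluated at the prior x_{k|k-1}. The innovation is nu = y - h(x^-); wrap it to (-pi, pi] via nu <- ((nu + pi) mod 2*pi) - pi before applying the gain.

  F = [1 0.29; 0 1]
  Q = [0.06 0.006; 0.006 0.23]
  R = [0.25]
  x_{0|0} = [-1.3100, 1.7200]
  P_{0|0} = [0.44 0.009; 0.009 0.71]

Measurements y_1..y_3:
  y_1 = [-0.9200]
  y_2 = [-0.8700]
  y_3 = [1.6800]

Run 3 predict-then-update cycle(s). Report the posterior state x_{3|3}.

step 1: x^-=[-0.8112, 1.7200]  P^-=[0.5649 0.2209; 0.2209 0.9400]  H_jac=[-0.4756 -0.2243]  S=[0.4722]  K=[-0.6739; -0.6690]  nu=[-2.9315]  x^+=[1.1644, 3.6812]  P^+=[0.3505 0.0080; 0.0080 0.7287]
step 2: x^-=[2.2319, 3.6812]  P^-=[0.4764 0.2253; 0.2253 0.9587]  H_jac=[-0.1986 0.1204]  S=[0.2719]  K=[-0.2482; 0.2600]  nu=[-1.8958]  x^+=[2.7025, 3.1883]  P^+=[0.4596 0.2429; 0.2429 0.9403]
step 3: x^-=[3.6270, 3.1883]  P^-=[0.7396 0.5215; 0.5215 1.1703]  H_jac=[-0.1367 0.1555]  S=[0.2700]  K=[-0.0741; 0.4101]  nu=[0.9589]  x^+=[3.5560, 3.5815]  P^+=[0.7381 0.5297; 0.5297 1.1249]

x_post = [3.5560, 3.5815]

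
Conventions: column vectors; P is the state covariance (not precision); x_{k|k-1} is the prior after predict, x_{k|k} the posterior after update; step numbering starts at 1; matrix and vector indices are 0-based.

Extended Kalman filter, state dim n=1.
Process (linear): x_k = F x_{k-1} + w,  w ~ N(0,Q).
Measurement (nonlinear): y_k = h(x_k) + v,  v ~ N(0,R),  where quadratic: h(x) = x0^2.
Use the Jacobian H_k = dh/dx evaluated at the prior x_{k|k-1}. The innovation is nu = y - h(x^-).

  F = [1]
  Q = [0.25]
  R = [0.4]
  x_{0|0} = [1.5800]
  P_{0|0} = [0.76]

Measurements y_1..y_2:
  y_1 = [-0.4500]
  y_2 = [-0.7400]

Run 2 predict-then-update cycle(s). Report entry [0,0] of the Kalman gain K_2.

K[0,0] = 0.4200

step 1: x^-=[1.5800]  P^-=[1.0100]  H_jac=[3.1600]  S=[10.4855]  K=[0.3044]  nu=[-2.9464]  x^+=[0.6832]  P^+=[0.0385]
step 2: x^-=[0.6832]  P^-=[0.2885]  H_jac=[1.3663]  S=[0.9386]  K=[0.4200]  nu=[-1.2067]  x^+=[0.1763]  P^+=[0.1230]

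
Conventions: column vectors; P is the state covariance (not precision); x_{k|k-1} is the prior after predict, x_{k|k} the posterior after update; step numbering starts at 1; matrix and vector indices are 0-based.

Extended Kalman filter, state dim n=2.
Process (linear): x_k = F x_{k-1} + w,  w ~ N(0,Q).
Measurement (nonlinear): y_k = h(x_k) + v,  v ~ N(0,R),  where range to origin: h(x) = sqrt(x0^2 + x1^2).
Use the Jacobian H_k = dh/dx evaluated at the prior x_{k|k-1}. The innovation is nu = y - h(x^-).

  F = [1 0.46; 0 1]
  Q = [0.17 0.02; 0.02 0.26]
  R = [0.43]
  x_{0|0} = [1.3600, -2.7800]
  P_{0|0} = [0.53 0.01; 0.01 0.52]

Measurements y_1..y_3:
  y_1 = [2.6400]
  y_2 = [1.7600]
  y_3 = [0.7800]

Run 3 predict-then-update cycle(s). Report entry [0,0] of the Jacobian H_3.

H_jac[0,0] = -0.5724

step 1: x^-=[0.0812, -2.7800]  P^-=[0.8192 0.2692; 0.2692 0.7800]  H_jac=[0.0292 -0.9996]  S=[1.1943]  K=[-0.2053; -0.6462]  nu=[-0.1412]  x^+=[0.1102, -2.6888]  P^+=[0.7689 0.1108; 0.1108 0.2812]
step 2: x^-=[-1.1266, -2.6888]  P^-=[1.1003 0.2601; 0.2601 0.5412]  H_jac=[-0.3865 -0.9223]  S=[1.2402]  K=[-0.5363; -0.4836]  nu=[-1.1553]  x^+=[-0.5070, -2.1301]  P^+=[0.7436 -0.0615; -0.0615 0.2512]
step 3: x^-=[-1.4869, -2.1301]  P^-=[0.9101 0.0740; 0.0740 0.5112]  H_jac=[-0.5724 -0.8200]  S=[1.1414]  K=[-0.5096; -0.4044]  nu=[-1.8177]  x^+=[-0.5606, -1.3950]  P^+=[0.6137 -0.1612; -0.1612 0.3246]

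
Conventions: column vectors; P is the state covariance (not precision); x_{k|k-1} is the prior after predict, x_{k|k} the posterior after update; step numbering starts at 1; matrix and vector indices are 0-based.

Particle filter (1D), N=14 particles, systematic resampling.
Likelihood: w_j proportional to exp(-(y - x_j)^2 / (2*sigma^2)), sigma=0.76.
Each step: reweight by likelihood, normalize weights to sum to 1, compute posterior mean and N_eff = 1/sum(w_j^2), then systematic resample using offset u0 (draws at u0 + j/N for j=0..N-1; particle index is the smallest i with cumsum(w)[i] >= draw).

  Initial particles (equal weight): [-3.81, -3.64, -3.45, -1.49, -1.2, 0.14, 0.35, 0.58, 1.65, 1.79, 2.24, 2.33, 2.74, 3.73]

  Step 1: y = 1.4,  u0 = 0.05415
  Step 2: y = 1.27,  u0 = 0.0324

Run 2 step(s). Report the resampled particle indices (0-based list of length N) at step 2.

resampled_idx = [0, 2, 3, 3, 4, 5, 6, 6, 7, 8, 8, 9, 10, 12]

step 1: w=[0.0000, 0.0000, 0.0000, 0.0002, 0.0007, 0.0594, 0.0904, 0.1311, 0.2223, 0.2057, 0.1274, 0.1110, 0.0496, 0.0021]  mean=1.5380  Neff=6.5926  idx=[5, 6, 7, 7, 8, 8, 8, 9, 9, 9, 10, 11, 11, 12]
step 2: w=[0.0389, 0.0565, 0.0778, 0.0778, 0.1037, 0.1037, 0.1037, 0.0930, 0.0930, 0.0930, 0.0520, 0.0444, 0.0444, 0.0181]  mean=1.5012  Neff=12.1971  idx=[0, 2, 3, 3, 4, 5, 6, 6, 7, 8, 8, 9, 10, 12]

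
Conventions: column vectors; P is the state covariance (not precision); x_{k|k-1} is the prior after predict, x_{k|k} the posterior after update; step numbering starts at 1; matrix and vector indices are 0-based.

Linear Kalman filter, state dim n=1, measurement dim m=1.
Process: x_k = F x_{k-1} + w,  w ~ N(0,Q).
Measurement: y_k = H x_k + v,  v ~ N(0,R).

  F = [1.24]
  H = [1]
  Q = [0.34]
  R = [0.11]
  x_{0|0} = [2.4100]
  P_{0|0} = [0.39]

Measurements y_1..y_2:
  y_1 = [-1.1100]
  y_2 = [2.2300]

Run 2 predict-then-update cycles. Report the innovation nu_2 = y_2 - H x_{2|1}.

innov = [3.0738]

step 1: x^-=[2.9884]  P^-=[0.9397]  S=[1.0497]  K=[0.8952]  nu=[-4.0984]  x^+=[-0.6805]  P^+=[0.0985]
step 2: x^-=[-0.8438]  P^-=[0.4914]  S=[0.6014]  K=[0.8171]  nu=[3.0738]  x^+=[1.6678]  P^+=[0.0899]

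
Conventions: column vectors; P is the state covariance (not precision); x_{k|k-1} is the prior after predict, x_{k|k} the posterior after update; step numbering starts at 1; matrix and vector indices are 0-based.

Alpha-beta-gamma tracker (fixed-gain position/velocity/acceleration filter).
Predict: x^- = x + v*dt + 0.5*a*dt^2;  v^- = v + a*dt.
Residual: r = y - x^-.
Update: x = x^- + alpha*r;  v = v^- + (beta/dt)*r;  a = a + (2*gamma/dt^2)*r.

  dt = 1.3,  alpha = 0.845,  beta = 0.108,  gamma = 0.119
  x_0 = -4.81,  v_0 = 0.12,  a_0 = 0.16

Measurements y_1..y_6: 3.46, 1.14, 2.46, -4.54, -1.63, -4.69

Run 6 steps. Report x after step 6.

x_post = -4.2025

step 1: x_pred=-4.5188  r=7.9788  x^+=2.2233  v^+=0.9909  a^+=1.2836
step 2: x_pred=4.5961  r=-3.4561  x^+=1.6757  v^+=2.3725  a^+=0.7969
step 3: x_pred=5.4333  r=-2.9733  x^+=2.9209  v^+=3.1615  a^+=0.3782
step 4: x_pred=7.3503  r=-11.8903  x^+=-2.6970  v^+=2.6653  a^+=-1.2963
step 5: x_pred=-0.3275  r=-1.3025  x^+=-1.4281  v^+=0.8719  a^+=-1.4797
step 6: x_pred=-1.5450  r=-3.1450  x^+=-4.2025  v^+=-1.3130  a^+=-1.9226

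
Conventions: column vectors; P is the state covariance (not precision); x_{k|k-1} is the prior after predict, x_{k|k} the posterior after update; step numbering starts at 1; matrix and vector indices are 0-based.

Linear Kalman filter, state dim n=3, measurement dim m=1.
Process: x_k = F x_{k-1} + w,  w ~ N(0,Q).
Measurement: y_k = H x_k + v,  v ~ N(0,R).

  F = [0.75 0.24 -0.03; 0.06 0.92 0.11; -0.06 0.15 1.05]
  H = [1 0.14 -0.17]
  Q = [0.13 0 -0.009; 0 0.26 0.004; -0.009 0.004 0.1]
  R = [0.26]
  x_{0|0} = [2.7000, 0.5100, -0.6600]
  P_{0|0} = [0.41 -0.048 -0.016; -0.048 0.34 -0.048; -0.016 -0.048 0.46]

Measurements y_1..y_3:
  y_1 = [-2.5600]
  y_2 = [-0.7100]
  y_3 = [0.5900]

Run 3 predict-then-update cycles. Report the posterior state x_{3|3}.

step 1: x^-=[2.1672, 0.5586, -0.7785]  P^-=[0.3648 0.0570 -0.0589; 0.0570 0.5396 0.0567; -0.0589 0.0567 0.6040]  S=[0.6861]  K=[0.5579; 0.1791; -0.2240]  nu=[-4.9377]  x^+=[-0.5875, -0.3256, 0.3274]  P^+=[0.1512 -0.0116 0.0268; -0.0116 0.5176 0.0842; 0.0268 0.0842 0.5696]
step 2: x^-=[-0.5286, -0.2988, 0.3302]  P^-=[0.2388 0.1131 0.0258; 0.1131 0.7217 0.2255; 0.0258 0.2255 0.7636]  S=[0.5472]  K=[0.4574; 0.3213; -0.1325]  nu=[-0.0834]  x^+=[-0.5667, -0.3256, 0.3413]  P^+=[0.1243 0.0327 0.0589; 0.0327 0.6652 0.2488; 0.0589 0.2488 0.7540]
step 3: x^-=[-0.5134, -0.2960, 0.3435]  P^-=[0.2445 0.1775 0.0969; 0.1775 0.8873 0.4287; 0.0969 0.4287 1.0170]  S=[0.5476]  K=[0.4617; 0.4179; -0.0292]  nu=[1.2033]  x^+=[0.0422, 0.2068, 0.3083]  P^+=[0.1277 0.0718 0.1043; 0.0718 0.7917 0.4354; 0.1043 0.4354 1.0165]

x_post = [0.0422, 0.2068, 0.3083]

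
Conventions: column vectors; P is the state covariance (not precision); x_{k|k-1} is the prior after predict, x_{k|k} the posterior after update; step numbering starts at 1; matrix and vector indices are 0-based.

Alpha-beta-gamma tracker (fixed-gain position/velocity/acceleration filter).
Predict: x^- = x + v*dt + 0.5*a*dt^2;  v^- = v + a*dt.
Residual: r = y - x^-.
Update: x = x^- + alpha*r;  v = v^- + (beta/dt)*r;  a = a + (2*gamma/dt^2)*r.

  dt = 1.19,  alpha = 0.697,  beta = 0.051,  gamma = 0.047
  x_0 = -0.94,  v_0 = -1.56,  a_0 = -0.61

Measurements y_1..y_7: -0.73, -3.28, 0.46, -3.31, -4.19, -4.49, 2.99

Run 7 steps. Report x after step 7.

x_post = 0.0387

step 1: x_pred=-3.2283  r=2.4983  x^+=-1.4870  v^+=-2.1788  a^+=-0.4442
step 2: x_pred=-4.3943  r=1.1143  x^+=-3.6176  v^+=-2.6596  a^+=-0.3702
step 3: x_pred=-7.0447  r=7.5047  x^+=-1.8139  v^+=-2.7785  a^+=0.1280
step 4: x_pred=-5.0298  r=1.7198  x^+=-3.8311  v^+=-2.5526  a^+=0.2421
step 5: x_pred=-6.6972  r=2.5072  x^+=-4.9497  v^+=-2.1570  a^+=0.4085
step 6: x_pred=-7.2272  r=2.7372  x^+=-5.3194  v^+=-1.5535  a^+=0.5902
step 7: x_pred=-6.7501  r=9.7401  x^+=0.0387  v^+=-0.4337  a^+=1.2368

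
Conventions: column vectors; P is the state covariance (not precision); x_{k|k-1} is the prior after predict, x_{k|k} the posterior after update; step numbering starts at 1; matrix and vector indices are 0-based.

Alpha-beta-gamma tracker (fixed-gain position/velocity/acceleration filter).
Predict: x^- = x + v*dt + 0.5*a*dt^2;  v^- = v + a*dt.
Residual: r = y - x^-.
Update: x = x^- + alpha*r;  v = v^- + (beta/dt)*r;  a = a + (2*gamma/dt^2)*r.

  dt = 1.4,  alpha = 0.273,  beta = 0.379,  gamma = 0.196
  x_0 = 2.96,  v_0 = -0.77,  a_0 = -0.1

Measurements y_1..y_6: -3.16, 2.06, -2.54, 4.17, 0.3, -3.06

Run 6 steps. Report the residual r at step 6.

resid = -14.3752

step 1: x_pred=1.7840  r=-4.9440  x^+=0.4343  v^+=-2.2484  a^+=-1.0888
step 2: x_pred=-3.7805  r=5.8405  x^+=-2.1861  v^+=-2.1916  a^+=0.0793
step 3: x_pred=-5.1766  r=2.6366  x^+=-4.4568  v^+=-1.3668  a^+=0.6066
step 4: x_pred=-5.7759  r=9.9459  x^+=-3.0607  v^+=2.1749  a^+=2.5958
step 5: x_pred=2.5281  r=-2.2281  x^+=1.9199  v^+=5.2059  a^+=2.1502
step 6: x_pred=11.3152  r=-14.3752  x^+=7.3908  v^+=4.3245  a^+=-0.7249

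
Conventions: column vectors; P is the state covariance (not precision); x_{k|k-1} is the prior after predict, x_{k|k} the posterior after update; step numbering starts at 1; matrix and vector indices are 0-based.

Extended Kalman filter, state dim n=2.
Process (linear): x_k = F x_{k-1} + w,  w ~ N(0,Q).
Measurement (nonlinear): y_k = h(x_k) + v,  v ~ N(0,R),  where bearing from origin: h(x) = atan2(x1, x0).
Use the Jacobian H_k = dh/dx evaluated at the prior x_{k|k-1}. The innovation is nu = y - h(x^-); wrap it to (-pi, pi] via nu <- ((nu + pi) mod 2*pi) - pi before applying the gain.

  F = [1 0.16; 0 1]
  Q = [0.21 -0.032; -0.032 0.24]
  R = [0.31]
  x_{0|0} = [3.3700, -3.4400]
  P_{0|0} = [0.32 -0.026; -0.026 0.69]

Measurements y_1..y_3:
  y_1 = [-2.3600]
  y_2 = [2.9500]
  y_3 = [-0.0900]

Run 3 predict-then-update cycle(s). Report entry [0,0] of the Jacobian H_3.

step 1: x^-=[2.8196, -3.4400]  P^-=[0.5393 0.0524; 0.0524 0.9300]  H_jac=[0.1739 0.1425]  S=[0.3478]  K=[0.2911; 0.4073]  nu=[-1.4758]  x^+=[2.3900, -4.0411]  P^+=[0.5099 0.0112; 0.0112 0.8723]
step 2: x^-=[1.7434, -4.0411]  P^-=[0.7458 0.1187; 0.1187 1.1123]  H_jac=[0.2086 0.0900]  S=[0.3559]  K=[0.4672; 0.3509]  nu=[-2.1697]  x^+=[0.7298, -4.8024]  P^+=[0.6681 0.0604; 0.0604 1.0685]
step 3: x^-=[-0.0386, -4.8024]  P^-=[0.9248 0.1993; 0.1993 1.3085]  H_jac=[0.2082 -0.0017]  S=[0.3500]  K=[0.5493; 0.1124]  nu=[1.4888]  x^+=[0.7792, -4.6351]  P^+=[0.8192 0.1778; 0.1778 1.3041]

H_jac[0,0] = 0.2082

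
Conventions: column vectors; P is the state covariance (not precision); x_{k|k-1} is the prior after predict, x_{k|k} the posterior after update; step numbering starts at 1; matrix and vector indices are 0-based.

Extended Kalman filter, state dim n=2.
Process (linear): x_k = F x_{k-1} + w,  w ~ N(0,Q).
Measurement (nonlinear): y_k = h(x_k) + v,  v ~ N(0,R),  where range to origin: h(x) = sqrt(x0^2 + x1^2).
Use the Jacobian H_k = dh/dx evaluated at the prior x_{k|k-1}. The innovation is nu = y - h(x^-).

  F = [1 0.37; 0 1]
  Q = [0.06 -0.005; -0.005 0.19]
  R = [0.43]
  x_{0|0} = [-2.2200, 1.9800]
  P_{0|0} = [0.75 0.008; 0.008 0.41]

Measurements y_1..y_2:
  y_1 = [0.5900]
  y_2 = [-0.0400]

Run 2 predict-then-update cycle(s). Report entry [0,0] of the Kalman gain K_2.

step 1: x^-=[-1.4874, 1.9800]  P^-=[0.8720 0.1547; 0.1547 0.6000]  H_jac=[-0.6006 0.7995]  S=[0.9796]  K=[-0.4084; 0.3949]  nu=[-1.8864]  x^+=[-0.7169, 1.2351]  P^+=[0.7086 0.3127; 0.3127 0.4473]
step 2: x^-=[-0.2599, 1.2351]  P^-=[1.0613 0.4732; 0.4732 0.6373]  H_jac=[-0.2059 0.9786]  S=[0.8945]  K=[0.2733; 0.5882]  nu=[-1.3021]  x^+=[-0.6158, 0.4692]  P^+=[0.9945 0.3294; 0.3294 0.3278]

K[0,0] = 0.2733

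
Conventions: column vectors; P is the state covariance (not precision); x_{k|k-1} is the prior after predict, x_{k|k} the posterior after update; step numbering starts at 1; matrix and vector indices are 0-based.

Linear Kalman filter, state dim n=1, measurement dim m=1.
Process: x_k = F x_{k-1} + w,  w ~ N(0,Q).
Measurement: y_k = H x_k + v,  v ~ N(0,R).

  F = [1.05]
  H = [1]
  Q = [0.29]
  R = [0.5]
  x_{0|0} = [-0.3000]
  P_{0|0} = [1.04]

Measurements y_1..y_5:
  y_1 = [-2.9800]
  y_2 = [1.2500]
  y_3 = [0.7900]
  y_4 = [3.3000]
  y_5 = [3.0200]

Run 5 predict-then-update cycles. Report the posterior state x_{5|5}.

x_post = [2.5673]

step 1: x^-=[-0.3150]  P^-=[1.4366]  S=[1.9366]  K=[0.7418]  nu=[-2.6650]  x^+=[-2.2919]  P^+=[0.3709]
step 2: x^-=[-2.4065]  P^-=[0.6989]  S=[1.1989]  K=[0.5830]  nu=[3.6565]  x^+=[-0.2749]  P^+=[0.2915]
step 3: x^-=[-0.2887]  P^-=[0.6114]  S=[1.1114]  K=[0.5501]  nu=[1.0787]  x^+=[0.3047]  P^+=[0.2750]
step 4: x^-=[0.3199]  P^-=[0.5932]  S=[1.0932]  K=[0.5426]  nu=[2.9801]  x^+=[1.9371]  P^+=[0.2713]
step 5: x^-=[2.0339]  P^-=[0.5891]  S=[1.0891]  K=[0.5409]  nu=[0.9861]  x^+=[2.5673]  P^+=[0.2705]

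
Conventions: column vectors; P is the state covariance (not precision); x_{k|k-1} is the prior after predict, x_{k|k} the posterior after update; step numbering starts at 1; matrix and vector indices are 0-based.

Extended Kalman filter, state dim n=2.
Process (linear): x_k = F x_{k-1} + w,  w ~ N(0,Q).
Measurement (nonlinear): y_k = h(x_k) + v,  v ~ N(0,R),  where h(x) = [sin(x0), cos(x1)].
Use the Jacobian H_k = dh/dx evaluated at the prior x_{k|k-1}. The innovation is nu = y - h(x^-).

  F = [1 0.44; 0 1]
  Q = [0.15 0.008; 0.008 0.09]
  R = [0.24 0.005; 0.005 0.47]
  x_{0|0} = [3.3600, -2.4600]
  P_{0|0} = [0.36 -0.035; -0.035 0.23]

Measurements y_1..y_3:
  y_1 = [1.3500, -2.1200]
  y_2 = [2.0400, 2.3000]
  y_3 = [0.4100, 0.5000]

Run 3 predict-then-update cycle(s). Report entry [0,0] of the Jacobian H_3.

step 1: x^-=[2.2776, -2.4600]  P^-=[0.5237 0.0742; 0.0742 0.3200]  H_jac=[-0.6494 0.0000; 0.0000 0.6300]  S=[0.4609 -0.0254; -0.0254 0.5970]  K=[-0.7354 0.0471; -0.0862 0.3340]  nu=[0.5896, -1.3434]  x^+=[1.7808, -2.9596]  P^+=[0.2714 0.0293; 0.0293 0.2485]
step 2: x^-=[0.4786, -2.9596]  P^-=[0.4953 0.1466; 0.1466 0.3385]  H_jac=[0.8876 0.0000; 0.0000 0.1810]  S=[0.6302 0.0286; 0.0286 0.4811]  K=[0.6969 0.0138; 0.2013 0.1154]  nu=[1.5795, 3.2835]  x^+=[1.6247, -2.2627]  P^+=[0.1885 0.0551; 0.0551 0.3052]
step 3: x^-=[0.6291, -2.2627]  P^-=[0.4461 0.1974; 0.1974 0.3952]  H_jac=[0.8085 0.0000; 0.0000 0.7701]  S=[0.5316 0.1279; 0.1279 0.7044]  K=[0.6551 0.0968; 0.2052 0.3948]  nu=[-0.1785, 1.1380]  x^+=[0.6224, -1.8500]  P^+=[0.1951 0.0634; 0.0634 0.2423]

H_jac[0,0] = 0.8085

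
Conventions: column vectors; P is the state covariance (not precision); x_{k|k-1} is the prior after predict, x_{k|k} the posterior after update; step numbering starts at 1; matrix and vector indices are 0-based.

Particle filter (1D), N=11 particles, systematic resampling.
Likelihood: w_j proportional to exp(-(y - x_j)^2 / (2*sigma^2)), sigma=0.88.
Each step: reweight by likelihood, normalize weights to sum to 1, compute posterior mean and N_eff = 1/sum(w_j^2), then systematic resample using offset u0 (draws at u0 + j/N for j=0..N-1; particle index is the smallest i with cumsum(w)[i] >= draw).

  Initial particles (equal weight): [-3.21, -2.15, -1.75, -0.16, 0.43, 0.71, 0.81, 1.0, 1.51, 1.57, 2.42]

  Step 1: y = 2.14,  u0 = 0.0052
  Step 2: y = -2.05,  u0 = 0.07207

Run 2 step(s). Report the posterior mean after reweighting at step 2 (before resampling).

step 1: w=[0.0000, 0.0000, 0.0000, 0.0088, 0.0405, 0.0714, 0.0854, 0.1156, 0.2070, 0.2169, 0.2543]  mean=1.5201  Neff=5.4924  idx=[3, 5, 6, 7, 8, 8, 9, 9, 9, 10, 10]
step 2: w=[0.8612, 0.0632, 0.0440, 0.0213, 0.0024, 0.0024, 0.0018, 0.0018, 0.0018, 0.0000, 0.0000]  mean=-0.0200  Neff=1.3368  idx=[0, 0, 0, 0, 0, 0, 0, 0, 0, 1, 3]

post_mean = -0.0200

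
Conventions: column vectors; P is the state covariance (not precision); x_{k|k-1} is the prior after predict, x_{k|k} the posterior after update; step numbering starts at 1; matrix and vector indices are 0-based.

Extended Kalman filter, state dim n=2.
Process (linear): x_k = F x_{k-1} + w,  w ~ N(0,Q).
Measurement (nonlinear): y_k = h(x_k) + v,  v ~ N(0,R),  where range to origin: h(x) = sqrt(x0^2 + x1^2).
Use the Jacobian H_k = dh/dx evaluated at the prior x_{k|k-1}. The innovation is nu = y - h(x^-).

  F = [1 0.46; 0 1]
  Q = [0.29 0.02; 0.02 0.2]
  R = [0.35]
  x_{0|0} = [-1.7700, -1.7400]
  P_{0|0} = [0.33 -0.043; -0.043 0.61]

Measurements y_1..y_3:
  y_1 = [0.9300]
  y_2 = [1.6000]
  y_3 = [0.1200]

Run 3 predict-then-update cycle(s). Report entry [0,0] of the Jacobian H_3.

step 1: x^-=[-2.5704, -1.7400]  P^-=[0.7095 0.2576; 0.2576 0.8100]  H_jac=[-0.8281 -0.5606]  S=[1.3303]  K=[-0.5502; -0.5017]  nu=[-2.1740]  x^+=[-1.3742, -0.6493]  P^+=[0.3068 -0.1096; -0.1096 0.4752]
step 2: x^-=[-1.6729, -0.6493]  P^-=[0.5965 0.1290; 0.1290 0.6752]  H_jac=[-0.9322 -0.3618]  S=[1.0438]  K=[-0.5774; -0.3492]  nu=[-0.1945]  x^+=[-1.5606, -0.5814]  P^+=[0.2484 -0.0815; -0.0815 0.5479]
step 3: x^-=[-1.8280, -0.5814]  P^-=[0.5794 0.1905; 0.1905 0.7479]  H_jac=[-0.9530 -0.3031]  S=[1.0549]  K=[-0.5781; -0.3870]  nu=[-1.7983]  x^+=[-0.7884, 0.1145]  P^+=[0.2268 -0.0455; -0.0455 0.5899]

H_jac[0,0] = -0.9530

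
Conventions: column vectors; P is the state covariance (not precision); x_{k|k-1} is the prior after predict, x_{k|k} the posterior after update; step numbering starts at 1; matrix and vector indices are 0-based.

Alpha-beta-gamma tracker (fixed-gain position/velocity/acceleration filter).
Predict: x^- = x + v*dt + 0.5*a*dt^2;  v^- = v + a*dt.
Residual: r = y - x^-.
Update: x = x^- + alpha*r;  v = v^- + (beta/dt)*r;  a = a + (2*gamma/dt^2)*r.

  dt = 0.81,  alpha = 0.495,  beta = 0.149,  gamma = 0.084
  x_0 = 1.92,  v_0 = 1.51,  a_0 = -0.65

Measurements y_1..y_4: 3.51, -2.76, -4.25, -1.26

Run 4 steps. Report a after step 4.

a_post = -1.9837

step 1: x_pred=2.9299  r=0.5801  x^+=3.2170  v^+=1.0902  a^+=-0.5015
step 2: x_pred=3.9356  r=-6.6956  x^+=0.6213  v^+=-0.5476  a^+=-2.2159
step 3: x_pred=-0.5492  r=-3.7008  x^+=-2.3811  v^+=-3.0233  a^+=-3.1635
step 4: x_pred=-5.8678  r=4.6078  x^+=-3.5869  v^+=-4.7381  a^+=-1.9837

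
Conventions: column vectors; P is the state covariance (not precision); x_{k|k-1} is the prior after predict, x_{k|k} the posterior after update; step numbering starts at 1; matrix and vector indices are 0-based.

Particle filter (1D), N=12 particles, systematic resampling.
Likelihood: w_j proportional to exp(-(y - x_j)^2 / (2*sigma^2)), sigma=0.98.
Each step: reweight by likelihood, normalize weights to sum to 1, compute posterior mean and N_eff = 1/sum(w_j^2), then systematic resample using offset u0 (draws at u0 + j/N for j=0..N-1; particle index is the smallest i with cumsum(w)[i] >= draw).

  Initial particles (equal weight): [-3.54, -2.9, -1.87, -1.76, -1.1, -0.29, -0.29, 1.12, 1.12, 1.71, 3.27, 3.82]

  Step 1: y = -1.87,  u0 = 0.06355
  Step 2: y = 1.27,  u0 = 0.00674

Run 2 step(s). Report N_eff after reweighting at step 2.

step 1: w=[0.0571, 0.1403, 0.2437, 0.2422, 0.1790, 0.0664, 0.0664, 0.0023, 0.0023, 0.0003, 0.0000, 0.0000]  mean=-1.7204  Neff=5.4994  idx=[1, 1, 2, 2, 2, 3, 3, 3, 4, 4, 5, 6]
step 2: w=[0.0002, 0.0002, 0.0083, 0.0083, 0.0083, 0.0118, 0.0118, 0.0118, 0.0752, 0.0752, 0.3946, 0.3946]  mean=-0.5038  Neff=3.0930  idx=[2, 8, 9, 10, 10, 10, 10, 10, 11, 11, 11, 11]

N_eff = 3.0930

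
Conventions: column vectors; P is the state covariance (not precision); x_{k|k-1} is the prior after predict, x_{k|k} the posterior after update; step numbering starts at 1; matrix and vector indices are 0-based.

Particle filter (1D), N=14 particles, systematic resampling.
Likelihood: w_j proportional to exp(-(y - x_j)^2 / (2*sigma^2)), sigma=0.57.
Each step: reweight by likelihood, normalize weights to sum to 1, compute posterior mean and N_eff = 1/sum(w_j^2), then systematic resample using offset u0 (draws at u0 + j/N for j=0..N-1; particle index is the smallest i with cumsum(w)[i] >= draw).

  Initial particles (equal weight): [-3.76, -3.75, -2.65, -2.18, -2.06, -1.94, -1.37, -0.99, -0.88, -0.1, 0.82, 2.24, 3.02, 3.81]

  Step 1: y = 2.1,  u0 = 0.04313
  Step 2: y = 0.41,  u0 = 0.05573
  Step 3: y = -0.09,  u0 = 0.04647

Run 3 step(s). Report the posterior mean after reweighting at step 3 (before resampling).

step 1: w=[0.0000, 0.0000, 0.0000, 0.0000, 0.0000, 0.0000, 0.0000, 0.0000, 0.0000, 0.0004, 0.0602, 0.7273, 0.2038, 0.0083]  mean=2.3255  Neff=1.7418  idx=[10, 11, 11, 11, 11, 11, 11, 11, 11, 11, 11, 12, 12, 12]
step 2: w=[0.9303, 0.0070, 0.0070, 0.0070, 0.0070, 0.0070, 0.0070, 0.0070, 0.0070, 0.0070, 0.0070, 0.0000, 0.0000, 0.0000]  mean=0.9191  Neff=1.1549  idx=[0, 0, 0, 0, 0, 0, 0, 0, 0, 0, 0, 0, 0, 8]
step 3: w=[0.0769, 0.0769, 0.0769, 0.0769, 0.0769, 0.0769, 0.0769, 0.0769, 0.0769, 0.0769, 0.0769, 0.0769, 0.0769, 0.0001]  mean=0.8201  Neff=13.0017  idx=[0, 1, 2, 3, 4, 5, 6, 7, 8, 8, 9, 10, 11, 12]

post_mean = 0.8201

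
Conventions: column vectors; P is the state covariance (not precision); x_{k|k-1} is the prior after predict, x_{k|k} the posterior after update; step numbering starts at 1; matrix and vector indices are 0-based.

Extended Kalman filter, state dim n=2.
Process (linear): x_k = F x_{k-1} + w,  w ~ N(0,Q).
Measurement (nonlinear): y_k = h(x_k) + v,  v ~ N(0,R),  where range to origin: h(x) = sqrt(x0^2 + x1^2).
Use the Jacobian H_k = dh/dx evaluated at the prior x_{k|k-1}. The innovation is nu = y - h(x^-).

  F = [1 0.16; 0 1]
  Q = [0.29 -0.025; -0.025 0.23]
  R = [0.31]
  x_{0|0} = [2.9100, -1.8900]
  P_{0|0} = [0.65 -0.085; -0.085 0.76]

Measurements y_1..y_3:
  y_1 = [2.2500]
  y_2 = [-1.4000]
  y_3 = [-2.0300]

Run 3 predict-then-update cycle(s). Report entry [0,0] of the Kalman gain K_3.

K[0,0] = -0.6033

step 1: x^-=[2.6076, -1.8900]  P^-=[0.9323 0.0116; 0.0116 0.9900]  H_jac=[0.8097 -0.5869]  S=[1.2511]  K=[0.5979; -0.4569]  nu=[-0.9705]  x^+=[2.0273, -1.4466]  P^+=[0.4850 0.3534; 0.3534 0.7289]
step 2: x^-=[1.7959, -1.4466]  P^-=[0.9068 0.4450; 0.4450 0.9589]  H_jac=[0.7788 -0.6273]  S=[0.8025]  K=[0.5321; -0.3177]  nu=[-3.7061]  x^+=[-0.1762, -0.2691]  P^+=[0.6795 0.5806; 0.5806 0.8778]
step 3: x^-=[-0.2192, -0.2691]  P^-=[1.1778 0.6961; 0.6961 1.1078]  H_jac=[-0.6316 -0.7753]  S=[2.1275]  K=[-0.6033; -0.6104]  nu=[-2.3771]  x^+=[1.2150, 1.1818]  P^+=[0.4034 -0.0874; -0.0874 0.3152]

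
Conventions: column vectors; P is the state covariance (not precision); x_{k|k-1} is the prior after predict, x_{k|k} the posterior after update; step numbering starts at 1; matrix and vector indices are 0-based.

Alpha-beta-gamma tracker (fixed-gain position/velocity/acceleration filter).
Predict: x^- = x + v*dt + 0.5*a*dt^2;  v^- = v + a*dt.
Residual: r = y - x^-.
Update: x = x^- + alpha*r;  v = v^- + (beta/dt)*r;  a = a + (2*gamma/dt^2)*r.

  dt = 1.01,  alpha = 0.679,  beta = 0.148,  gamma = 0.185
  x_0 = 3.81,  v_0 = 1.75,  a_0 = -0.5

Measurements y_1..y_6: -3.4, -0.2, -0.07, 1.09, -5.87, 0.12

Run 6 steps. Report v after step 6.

step 1: x_pred=5.3225  r=-8.7225  x^+=-0.6001  v^+=-0.0331  a^+=-3.6637
step 2: x_pred=-2.5022  r=2.3022  x^+=-0.9390  v^+=-3.3961  a^+=-2.8287
step 3: x_pred=-5.8119  r=5.7419  x^+=-1.9131  v^+=-5.4117  a^+=-0.7460
step 4: x_pred=-7.7595  r=8.8495  x^+=-1.7507  v^+=-4.8685  a^+=2.4638
step 5: x_pred=-5.4112  r=-0.4588  x^+=-5.7227  v^+=-2.4473  a^+=2.2974
step 6: x_pred=-7.0227  r=7.1427  x^+=-2.1728  v^+=0.9197  a^+=4.8881

v_post = 0.9197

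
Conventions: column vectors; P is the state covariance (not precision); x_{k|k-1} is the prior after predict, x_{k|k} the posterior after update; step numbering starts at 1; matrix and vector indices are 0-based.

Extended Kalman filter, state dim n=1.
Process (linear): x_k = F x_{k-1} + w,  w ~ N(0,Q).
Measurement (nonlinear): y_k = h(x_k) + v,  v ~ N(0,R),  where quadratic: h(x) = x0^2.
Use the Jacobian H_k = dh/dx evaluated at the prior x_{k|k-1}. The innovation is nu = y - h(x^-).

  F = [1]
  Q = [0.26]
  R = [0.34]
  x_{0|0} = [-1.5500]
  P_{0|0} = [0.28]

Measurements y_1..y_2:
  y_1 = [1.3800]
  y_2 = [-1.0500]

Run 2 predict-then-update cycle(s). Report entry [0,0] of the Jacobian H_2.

step 1: x^-=[-1.5500]  P^-=[0.5400]  H_jac=[-3.1000]  S=[5.5294]  K=[-0.3027]  nu=[-1.0225]  x^+=[-1.2404]  P^+=[0.0332]
step 2: x^-=[-1.2404]  P^-=[0.2932]  H_jac=[-2.4809]  S=[2.1446]  K=[-0.3392]  nu=[-2.5887]  x^+=[-0.3624]  P^+=[0.0465]

H_jac[0,0] = -2.4809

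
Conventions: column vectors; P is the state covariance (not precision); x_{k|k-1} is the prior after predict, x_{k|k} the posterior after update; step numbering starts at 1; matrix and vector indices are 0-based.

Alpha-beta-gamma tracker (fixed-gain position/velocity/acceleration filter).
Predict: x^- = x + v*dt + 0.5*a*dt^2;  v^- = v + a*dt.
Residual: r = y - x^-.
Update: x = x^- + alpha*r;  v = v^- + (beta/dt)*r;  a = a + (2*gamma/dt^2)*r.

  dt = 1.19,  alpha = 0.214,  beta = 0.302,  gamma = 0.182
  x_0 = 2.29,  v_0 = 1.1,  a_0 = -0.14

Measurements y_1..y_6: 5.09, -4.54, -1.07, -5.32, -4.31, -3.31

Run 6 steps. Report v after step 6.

step 1: x_pred=3.4999  r=1.5901  x^+=3.8402  v^+=1.3369  a^+=0.2687
step 2: x_pred=5.6214  r=-10.1614  x^+=3.4469  v^+=-0.9220  a^+=-2.3432
step 3: x_pred=0.6905  r=-1.7605  x^+=0.3138  v^+=-4.1572  a^+=-2.7957
step 4: x_pred=-6.6128  r=1.2928  x^+=-6.3362  v^+=-7.1561  a^+=-2.4634
step 5: x_pred=-16.5961  r=12.2861  x^+=-13.9669  v^+=-6.9695  a^+=0.6947
step 6: x_pred=-21.7688  r=18.4588  x^+=-17.8186  v^+=-1.4584  a^+=5.4394

v_post = -1.4584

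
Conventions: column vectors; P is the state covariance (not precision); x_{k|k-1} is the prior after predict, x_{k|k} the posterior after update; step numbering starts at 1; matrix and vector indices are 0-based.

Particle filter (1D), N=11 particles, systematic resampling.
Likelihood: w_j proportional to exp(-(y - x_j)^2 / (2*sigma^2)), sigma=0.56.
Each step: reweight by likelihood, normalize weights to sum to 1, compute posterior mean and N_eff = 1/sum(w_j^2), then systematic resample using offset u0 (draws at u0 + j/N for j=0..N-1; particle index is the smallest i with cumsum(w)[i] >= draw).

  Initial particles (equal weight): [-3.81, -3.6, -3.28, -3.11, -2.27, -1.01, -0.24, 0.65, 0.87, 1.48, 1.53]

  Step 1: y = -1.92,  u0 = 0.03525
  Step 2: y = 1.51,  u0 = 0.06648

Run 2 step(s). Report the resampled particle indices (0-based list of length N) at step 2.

resampled_idx = [9, 9, 9, 9, 9, 10, 10, 10, 10, 10, 10]

step 1: w=[0.0026, 0.0087, 0.0412, 0.0822, 0.6466, 0.2099, 0.0087, 0.0000, 0.0000, 0.0000, 0.0000]  mean=-2.1140  Neff=2.1244  idx=[2, 3, 4, 4, 4, 4, 4, 4, 4, 5, 5]
step 2: w=[0.0000, 0.0000, 0.0000, 0.0000, 0.0000, 0.0000, 0.0000, 0.0000, 0.0000, 0.5000, 0.5000]  mean=-1.0100  Neff=2.0000  idx=[9, 9, 9, 9, 9, 10, 10, 10, 10, 10, 10]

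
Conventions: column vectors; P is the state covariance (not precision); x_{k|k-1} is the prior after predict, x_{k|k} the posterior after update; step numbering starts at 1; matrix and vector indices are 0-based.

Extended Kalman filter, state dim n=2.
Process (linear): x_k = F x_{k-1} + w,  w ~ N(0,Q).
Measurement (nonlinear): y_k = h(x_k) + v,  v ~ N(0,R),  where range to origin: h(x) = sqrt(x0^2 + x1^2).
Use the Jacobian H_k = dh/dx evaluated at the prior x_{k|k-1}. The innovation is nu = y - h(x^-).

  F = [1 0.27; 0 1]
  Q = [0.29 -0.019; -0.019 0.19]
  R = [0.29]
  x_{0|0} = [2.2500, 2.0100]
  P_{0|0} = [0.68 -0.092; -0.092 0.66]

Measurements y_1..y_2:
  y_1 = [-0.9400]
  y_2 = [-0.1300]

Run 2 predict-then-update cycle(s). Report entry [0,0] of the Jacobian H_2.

step 1: x^-=[2.7927, 2.0100]  P^-=[0.9684 0.0672; 0.0672 0.8500]  H_jac=[0.8116 0.5842]  S=[1.2817]  K=[0.6439; 0.4299]  nu=[-4.3808]  x^+=[-0.0280, 0.1265]  P^+=[0.4371 -0.2876; -0.2876 0.6131]
step 2: x^-=[0.0062, 0.1265]  P^-=[0.6164 -0.1411; -0.1411 0.8031]  H_jac=[0.0488 0.9988]  S=[1.0789]  K=[-0.1028; 0.7371]  nu=[-0.2566]  x^+=[0.0325, -0.0627]  P^+=[0.6051 -0.0594; -0.0594 0.2169]

H_jac[0,0] = 0.0488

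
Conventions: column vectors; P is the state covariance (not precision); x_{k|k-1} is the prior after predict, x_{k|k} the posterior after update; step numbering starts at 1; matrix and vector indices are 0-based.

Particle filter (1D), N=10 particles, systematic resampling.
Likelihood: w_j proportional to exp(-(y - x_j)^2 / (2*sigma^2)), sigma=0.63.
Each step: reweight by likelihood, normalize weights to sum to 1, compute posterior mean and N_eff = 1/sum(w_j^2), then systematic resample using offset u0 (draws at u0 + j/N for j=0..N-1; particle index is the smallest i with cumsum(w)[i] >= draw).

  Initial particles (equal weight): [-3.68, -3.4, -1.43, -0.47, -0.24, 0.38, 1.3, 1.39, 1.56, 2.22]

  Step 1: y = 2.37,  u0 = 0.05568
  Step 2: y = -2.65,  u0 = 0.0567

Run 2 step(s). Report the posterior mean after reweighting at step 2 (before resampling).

post_mean = 1.3559

step 1: w=[0.0000, 0.0000, 0.0000, 0.0000, 0.0001, 0.0035, 0.1211, 0.1528, 0.2242, 0.4982]  mean=1.8270  Neff=2.9718  idx=[6, 7, 7, 8, 8, 9, 9, 9, 9, 9]
step 2: w=[0.5137, 0.2076, 0.2076, 0.0355, 0.0355, 0.0000, 0.0000, 0.0000, 0.0000, 0.0000]  mean=1.3559  Neff=2.8359  idx=[0, 0, 0, 0, 0, 1, 1, 2, 2, 3]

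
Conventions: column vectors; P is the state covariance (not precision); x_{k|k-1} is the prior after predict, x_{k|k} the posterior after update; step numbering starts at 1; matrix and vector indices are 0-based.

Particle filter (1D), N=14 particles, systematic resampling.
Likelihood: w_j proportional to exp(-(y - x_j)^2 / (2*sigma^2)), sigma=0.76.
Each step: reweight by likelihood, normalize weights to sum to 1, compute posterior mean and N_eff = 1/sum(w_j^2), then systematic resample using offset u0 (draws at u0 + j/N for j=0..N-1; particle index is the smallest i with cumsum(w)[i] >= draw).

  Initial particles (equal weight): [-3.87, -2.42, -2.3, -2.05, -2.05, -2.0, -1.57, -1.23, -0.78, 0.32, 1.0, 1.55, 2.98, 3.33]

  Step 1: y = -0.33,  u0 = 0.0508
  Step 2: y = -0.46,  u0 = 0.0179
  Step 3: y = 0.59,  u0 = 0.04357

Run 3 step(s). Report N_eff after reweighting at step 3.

N_eff = 6.8697

step 1: w=[0.0000, 0.0080, 0.0122, 0.0270, 0.0270, 0.0313, 0.0925, 0.1736, 0.2937, 0.2427, 0.0757, 0.0164, 0.0000, 0.0000]  mean=-0.6295  Neff=5.1957  idx=[4, 6, 6, 7, 7, 8, 8, 8, 8, 9, 9, 9, 10, 10]
step 2: w=[0.0145, 0.0444, 0.0444, 0.0773, 0.0773, 0.1181, 0.1181, 0.1181, 0.1181, 0.0762, 0.0762, 0.0762, 0.0204, 0.0204]  mean=-0.6139  Neff=11.0856  idx=[1, 2, 3, 4, 5, 5, 6, 7, 7, 8, 9, 9, 10, 11]
step 3: w=[0.0035, 0.0035, 0.0112, 0.0112, 0.0387, 0.0387, 0.0387, 0.0387, 0.0387, 0.0387, 0.1846, 0.1846, 0.1846, 0.1846]  mean=0.0167  Neff=6.8697  idx=[4, 6, 8, 9, 10, 10, 11, 11, 11, 12, 12, 13, 13, 13]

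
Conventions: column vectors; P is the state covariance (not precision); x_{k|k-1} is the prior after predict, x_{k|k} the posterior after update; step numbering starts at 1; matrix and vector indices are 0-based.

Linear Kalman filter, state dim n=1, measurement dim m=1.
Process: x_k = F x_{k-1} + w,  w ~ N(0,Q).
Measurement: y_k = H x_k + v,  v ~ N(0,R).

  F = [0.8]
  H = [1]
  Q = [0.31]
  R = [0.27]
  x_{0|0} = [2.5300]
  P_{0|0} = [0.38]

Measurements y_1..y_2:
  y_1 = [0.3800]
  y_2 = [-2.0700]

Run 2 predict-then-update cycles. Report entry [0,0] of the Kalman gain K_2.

K[0,0] = 0.6121

step 1: x^-=[2.0240]  P^-=[0.5532]  S=[0.8232]  K=[0.6720]  nu=[-1.6440]  x^+=[0.9192]  P^+=[0.1814]
step 2: x^-=[0.7354]  P^-=[0.4261]  S=[0.6961]  K=[0.6121]  nu=[-2.8054]  x^+=[-0.9819]  P^+=[0.1653]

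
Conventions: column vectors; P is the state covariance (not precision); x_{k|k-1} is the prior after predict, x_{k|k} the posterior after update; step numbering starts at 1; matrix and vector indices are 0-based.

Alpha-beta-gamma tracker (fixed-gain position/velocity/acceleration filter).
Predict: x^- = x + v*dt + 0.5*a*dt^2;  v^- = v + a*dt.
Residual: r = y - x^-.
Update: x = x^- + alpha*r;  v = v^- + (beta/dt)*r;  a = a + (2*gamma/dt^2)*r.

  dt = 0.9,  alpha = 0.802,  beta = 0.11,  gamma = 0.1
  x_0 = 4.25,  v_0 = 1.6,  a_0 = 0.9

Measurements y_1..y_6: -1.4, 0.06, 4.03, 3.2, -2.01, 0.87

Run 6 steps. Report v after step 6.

step 1: x_pred=6.0545  r=-7.4545  x^+=0.0760  v^+=1.4989  a^+=-0.9406
step 2: x_pred=1.0440  r=-0.9840  x^+=0.2548  v^+=0.5321  a^+=-1.1836
step 3: x_pred=0.2543  r=3.7757  x^+=3.2824  v^+=-0.0717  a^+=-0.2513
step 4: x_pred=3.1161  r=0.0839  x^+=3.1834  v^+=-0.2876  a^+=-0.2306
step 5: x_pred=2.8311  r=-4.8411  x^+=-1.0515  v^+=-1.0869  a^+=-1.4260
step 6: x_pred=-2.6072  r=3.4772  x^+=0.1815  v^+=-1.9453  a^+=-0.5674

v_post = -1.9453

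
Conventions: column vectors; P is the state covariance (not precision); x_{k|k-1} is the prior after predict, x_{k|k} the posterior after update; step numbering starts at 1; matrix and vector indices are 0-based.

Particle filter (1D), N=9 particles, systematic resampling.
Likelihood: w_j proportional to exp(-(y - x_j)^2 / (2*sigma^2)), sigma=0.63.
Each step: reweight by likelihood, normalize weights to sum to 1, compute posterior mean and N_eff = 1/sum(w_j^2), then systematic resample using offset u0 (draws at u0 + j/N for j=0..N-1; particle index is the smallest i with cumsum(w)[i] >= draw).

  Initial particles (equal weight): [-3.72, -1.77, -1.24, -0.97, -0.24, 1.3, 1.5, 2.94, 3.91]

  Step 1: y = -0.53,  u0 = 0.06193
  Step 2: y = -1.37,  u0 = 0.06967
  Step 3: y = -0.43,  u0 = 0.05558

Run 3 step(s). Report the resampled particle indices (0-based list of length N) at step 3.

resampled_idx = [0, 2, 3, 4, 5, 6, 7, 7, 8]

step 1: w=[0.0000, 0.0606, 0.2229, 0.3296, 0.3783, 0.0062, 0.0023, 0.0000, 0.0000]  mean=-0.7827  Neff=3.2767  idx=[2, 2, 3, 3, 3, 4, 4, 4, 4]
step 2: w=[0.1879, 0.1879, 0.1569, 0.1569, 0.1569, 0.0384, 0.0384, 0.0384, 0.0384]  mean=-0.9593  Neff=6.6527  idx=[0, 0, 1, 2, 2, 3, 4, 5, 7]
step 3: w=[0.0730, 0.0730, 0.0730, 0.1155, 0.1155, 0.1155, 0.1155, 0.1594, 0.1594]  mean=-0.7964  Neff=8.3185  idx=[0, 2, 3, 4, 5, 6, 7, 7, 8]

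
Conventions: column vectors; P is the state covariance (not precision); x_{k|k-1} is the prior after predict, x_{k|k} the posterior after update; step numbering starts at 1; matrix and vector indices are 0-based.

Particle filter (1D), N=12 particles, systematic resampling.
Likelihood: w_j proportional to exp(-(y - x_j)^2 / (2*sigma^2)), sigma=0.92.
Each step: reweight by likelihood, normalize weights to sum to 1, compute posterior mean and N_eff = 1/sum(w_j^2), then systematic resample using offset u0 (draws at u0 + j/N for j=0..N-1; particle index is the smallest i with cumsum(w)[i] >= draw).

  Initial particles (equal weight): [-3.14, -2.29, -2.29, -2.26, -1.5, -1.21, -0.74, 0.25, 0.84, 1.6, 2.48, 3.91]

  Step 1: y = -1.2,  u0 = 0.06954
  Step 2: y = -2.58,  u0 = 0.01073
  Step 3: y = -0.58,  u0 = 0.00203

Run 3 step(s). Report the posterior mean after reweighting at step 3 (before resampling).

post_mean = -1.6588

step 1: w=[0.0224, 0.1026, 0.1026, 0.1066, 0.1963, 0.2070, 0.1827, 0.0598, 0.0177, 0.0020, 0.0001, 0.0000]  mean=-1.4284  Neff=6.5949  idx=[1, 2, 3, 3, 4, 4, 5, 5, 5, 6, 6, 8]
step 2: w=[0.1572, 0.1572, 0.1556, 0.1556, 0.0830, 0.0830, 0.0545, 0.0545, 0.0545, 0.0224, 0.0224, 0.0002]  mean=-1.9031  Neff=8.2284  idx=[0, 0, 1, 1, 2, 2, 3, 3, 4, 5, 6, 8]
step 3: w=[0.0417, 0.0417, 0.0417, 0.0417, 0.0443, 0.0443, 0.0443, 0.0443, 0.1423, 0.1423, 0.1856, 0.1856]  mean=-1.6588  Neff=8.0482  idx=[0, 2, 4, 5, 7, 8, 9, 9, 10, 10, 11, 11]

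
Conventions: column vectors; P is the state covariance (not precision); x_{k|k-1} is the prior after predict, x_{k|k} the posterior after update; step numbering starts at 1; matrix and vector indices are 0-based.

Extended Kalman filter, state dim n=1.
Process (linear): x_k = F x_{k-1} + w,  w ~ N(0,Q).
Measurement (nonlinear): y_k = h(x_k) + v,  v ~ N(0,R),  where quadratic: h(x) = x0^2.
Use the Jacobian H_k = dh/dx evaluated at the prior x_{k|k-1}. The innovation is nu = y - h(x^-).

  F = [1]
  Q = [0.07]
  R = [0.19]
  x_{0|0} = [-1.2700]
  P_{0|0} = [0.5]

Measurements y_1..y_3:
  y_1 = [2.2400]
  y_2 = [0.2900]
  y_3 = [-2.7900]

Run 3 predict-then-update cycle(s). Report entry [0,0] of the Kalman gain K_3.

step 1: x^-=[-1.2700]  P^-=[0.5700]  H_jac=[-2.5400]  S=[3.8674]  K=[-0.3744]  nu=[0.6271]  x^+=[-1.5048]  P^+=[0.0280]
step 2: x^-=[-1.5048]  P^-=[0.0980]  H_jac=[-3.0095]  S=[1.0776]  K=[-0.2737]  nu=[-1.9743]  x^+=[-0.9644]  P^+=[0.0173]
step 3: x^-=[-0.9644]  P^-=[0.0873]  H_jac=[-1.9288]  S=[0.5147]  K=[-0.3271]  nu=[-3.7201]  x^+=[0.2523]  P^+=[0.0322]

K[0,0] = -0.3271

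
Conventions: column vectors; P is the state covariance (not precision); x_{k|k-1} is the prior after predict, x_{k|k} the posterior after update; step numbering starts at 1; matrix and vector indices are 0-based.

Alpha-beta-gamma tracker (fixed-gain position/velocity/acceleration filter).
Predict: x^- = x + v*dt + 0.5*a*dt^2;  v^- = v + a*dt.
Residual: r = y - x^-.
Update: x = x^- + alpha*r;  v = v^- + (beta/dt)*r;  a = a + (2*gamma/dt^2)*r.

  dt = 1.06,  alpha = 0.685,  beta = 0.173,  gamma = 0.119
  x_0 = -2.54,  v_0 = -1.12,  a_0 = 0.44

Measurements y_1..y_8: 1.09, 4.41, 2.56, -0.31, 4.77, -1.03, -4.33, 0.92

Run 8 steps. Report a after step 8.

step 1: x_pred=-3.4800  r=4.5700  x^+=-0.3496  v^+=0.0923  a^+=1.4080
step 2: x_pred=0.5393  r=3.8707  x^+=3.1907  v^+=2.2165  a^+=2.2279
step 3: x_pred=6.7918  r=-4.2318  x^+=3.8930  v^+=3.8874  a^+=1.3315
step 4: x_pred=8.7617  r=-9.0717  x^+=2.5476  v^+=3.8182  a^+=-0.5900
step 5: x_pred=6.2635  r=-1.4935  x^+=5.2404  v^+=2.9491  a^+=-0.9064
step 6: x_pred=7.8572  r=-8.8872  x^+=1.7695  v^+=0.5378  a^+=-2.7889
step 7: x_pred=0.7728  r=-5.1028  x^+=-2.7226  v^+=-3.2512  a^+=-3.8697
step 8: x_pred=-8.3429  r=9.2629  x^+=-1.9978  v^+=-5.8413  a^+=-1.9077

a_post = -1.9077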